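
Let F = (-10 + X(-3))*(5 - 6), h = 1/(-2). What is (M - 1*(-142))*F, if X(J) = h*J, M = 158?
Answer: 2550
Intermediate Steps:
h = -1/2 (h = 1*(-1/2) = -1/2 ≈ -0.50000)
X(J) = -J/2
F = 17/2 (F = (-10 - 1/2*(-3))*(5 - 6) = (-10 + 3/2)*(-1) = -17/2*(-1) = 17/2 ≈ 8.5000)
(M - 1*(-142))*F = (158 - 1*(-142))*(17/2) = (158 + 142)*(17/2) = 300*(17/2) = 2550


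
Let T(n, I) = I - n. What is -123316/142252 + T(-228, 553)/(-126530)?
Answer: -3928568073/4499786390 ≈ -0.87306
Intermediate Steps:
-123316/142252 + T(-228, 553)/(-126530) = -123316/142252 + (553 - 1*(-228))/(-126530) = -123316*1/142252 + (553 + 228)*(-1/126530) = -30829/35563 + 781*(-1/126530) = -30829/35563 - 781/126530 = -3928568073/4499786390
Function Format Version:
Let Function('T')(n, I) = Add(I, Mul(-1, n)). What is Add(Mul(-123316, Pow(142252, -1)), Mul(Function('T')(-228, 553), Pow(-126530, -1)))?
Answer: Rational(-3928568073, 4499786390) ≈ -0.87306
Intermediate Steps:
Add(Mul(-123316, Pow(142252, -1)), Mul(Function('T')(-228, 553), Pow(-126530, -1))) = Add(Mul(-123316, Pow(142252, -1)), Mul(Add(553, Mul(-1, -228)), Pow(-126530, -1))) = Add(Mul(-123316, Rational(1, 142252)), Mul(Add(553, 228), Rational(-1, 126530))) = Add(Rational(-30829, 35563), Mul(781, Rational(-1, 126530))) = Add(Rational(-30829, 35563), Rational(-781, 126530)) = Rational(-3928568073, 4499786390)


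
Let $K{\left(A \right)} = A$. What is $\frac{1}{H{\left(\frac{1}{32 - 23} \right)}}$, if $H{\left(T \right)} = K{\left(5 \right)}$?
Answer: $\frac{1}{5} \approx 0.2$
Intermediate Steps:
$H{\left(T \right)} = 5$
$\frac{1}{H{\left(\frac{1}{32 - 23} \right)}} = \frac{1}{5}$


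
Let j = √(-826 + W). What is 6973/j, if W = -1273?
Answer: -6973*I*√2099/2099 ≈ -152.2*I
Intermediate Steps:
j = I*√2099 (j = √(-826 - 1273) = √(-2099) = I*√2099 ≈ 45.815*I)
6973/j = 6973/((I*√2099)) = 6973*(-I*√2099/2099) = -6973*I*√2099/2099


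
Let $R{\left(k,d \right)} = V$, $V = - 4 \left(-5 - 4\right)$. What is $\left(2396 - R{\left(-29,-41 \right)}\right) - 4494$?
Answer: $-2134$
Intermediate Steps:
$V = 36$ ($V = \left(-4\right) \left(-9\right) = 36$)
$R{\left(k,d \right)} = 36$
$\left(2396 - R{\left(-29,-41 \right)}\right) - 4494 = \left(2396 - 36\right) - 4494 = 2360 - 4494 = -2134$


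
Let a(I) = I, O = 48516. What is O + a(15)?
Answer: 48531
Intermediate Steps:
O + a(15) = 48516 + 15 = 48531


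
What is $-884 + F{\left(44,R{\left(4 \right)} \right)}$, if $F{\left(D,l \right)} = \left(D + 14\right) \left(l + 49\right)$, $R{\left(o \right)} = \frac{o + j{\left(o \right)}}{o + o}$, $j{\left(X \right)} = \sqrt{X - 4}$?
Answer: $1987$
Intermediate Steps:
$j{\left(X \right)} = \sqrt{-4 + X}$
$R{\left(o \right)} = \frac{o + \sqrt{-4 + o}}{2 o}$ ($R{\left(o \right)} = \frac{o + \sqrt{-4 + o}}{o + o} = \frac{o + \sqrt{-4 + o}}{2 o}$)
$F{\left(D,l \right)} = \left(14 + D\right) \left(49 + l\right)$
$-884 + F{\left(44,R{\left(4 \right)} \right)} = -884 + \left(686 + 14 \frac{4 + \sqrt{-4 + 4}}{2 \cdot 4} + 49 \cdot 44 + 44 \frac{4 + \sqrt{-4 + 4}}{2 \cdot 4}\right) = -884 + \left(686 + 14 \cdot \frac{1}{2} \cdot \frac{1}{4} \left(4 + \sqrt{0}\right) + 2156 + 44 \cdot \frac{1}{2} \cdot \frac{1}{4} \left(4 + \sqrt{0}\right)\right) = -884 + \left(686 + 14 \cdot \frac{1}{2} \cdot \frac{1}{4} \left(4 + 0\right) + 2156 + 44 \cdot \frac{1}{2} \cdot \frac{1}{4} \left(4 + 0\right)\right) = -884 + \left(686 + 14 \cdot \frac{1}{2} \cdot \frac{1}{4} \cdot 4 + 2156 + 44 \cdot \frac{1}{2} \cdot \frac{1}{4} \cdot 4\right) = -884 + \left(686 + 14 \cdot \frac{1}{2} + 2156 + 44 \cdot \frac{1}{2}\right) = -884 + \left(686 + 7 + 2156 + 22\right) = -884 + 2871 = 1987$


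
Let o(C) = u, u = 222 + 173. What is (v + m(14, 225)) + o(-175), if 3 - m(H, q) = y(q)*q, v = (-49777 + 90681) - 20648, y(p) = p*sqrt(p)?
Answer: -738721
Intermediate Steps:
u = 395
y(p) = p**(3/2)
v = 20256 (v = 40904 - 20648 = 20256)
o(C) = 395
m(H, q) = 3 - q**(5/2) (m(H, q) = 3 - q**(3/2)*q = 3 - q**(5/2))
(v + m(14, 225)) + o(-175) = (20256 + (3 - 225**(5/2))) + 395 = (20256 + (3 - 1*759375)) + 395 = (20256 + (3 - 759375)) + 395 = (20256 - 759372) + 395 = -739116 + 395 = -738721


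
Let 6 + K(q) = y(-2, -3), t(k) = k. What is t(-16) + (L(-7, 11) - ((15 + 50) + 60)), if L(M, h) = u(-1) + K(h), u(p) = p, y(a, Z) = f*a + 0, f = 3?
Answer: -154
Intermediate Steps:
y(a, Z) = 3*a (y(a, Z) = 3*a + 0 = 3*a)
K(q) = -12 (K(q) = -6 + 3*(-2) = -6 - 6 = -12)
L(M, h) = -13 (L(M, h) = -1 - 12 = -13)
t(-16) + (L(-7, 11) - ((15 + 50) + 60)) = -16 + (-13 - ((15 + 50) + 60)) = -16 + (-13 - (65 + 60)) = -16 + (-13 - 1*125) = -16 + (-13 - 125) = -16 - 138 = -154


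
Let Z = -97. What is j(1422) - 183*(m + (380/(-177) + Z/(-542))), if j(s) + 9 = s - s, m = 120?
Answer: -691008431/31978 ≈ -21609.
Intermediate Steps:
j(s) = -9 (j(s) = -9 + (s - s) = -9 + 0 = -9)
j(1422) - 183*(m + (380/(-177) + Z/(-542))) = -9 - 183*(120 + (380/(-177) - 97/(-542))) = -9 - 183*(120 + (380*(-1/177) - 97*(-1/542))) = -9 - 183*(120 + (-380/177 + 97/542)) = -9 - 183*(120 - 188791/95934) = -9 - 183*11323289/95934 = -9 - 1*690720629/31978 = -9 - 690720629/31978 = -691008431/31978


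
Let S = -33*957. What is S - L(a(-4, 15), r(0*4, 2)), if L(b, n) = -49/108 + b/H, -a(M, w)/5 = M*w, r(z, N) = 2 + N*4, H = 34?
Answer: -57998083/1836 ≈ -31589.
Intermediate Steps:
r(z, N) = 2 + 4*N
a(M, w) = -5*M*w
L(b, n) = -49/108 + b/34
S = -31581
S - L(a(-4, 15), r(0*4, 2)) = -31581 - (-49/108 + (-5*(-4)*15)/34) = -31581 - (-49/108 + (1/34)*300) = -31581 - (-49/108 + 150/17) = -31581 - 1*15367/1836 = -31581 - 15367/1836 = -57998083/1836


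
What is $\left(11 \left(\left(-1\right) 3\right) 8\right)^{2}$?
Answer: $69696$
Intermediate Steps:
$\left(11 \left(\left(-1\right) 3\right) 8\right)^{2} = \left(11 \left(-3\right) 8\right)^{2} = \left(\left(-33\right) 8\right)^{2} = \left(-264\right)^{2} = 69696$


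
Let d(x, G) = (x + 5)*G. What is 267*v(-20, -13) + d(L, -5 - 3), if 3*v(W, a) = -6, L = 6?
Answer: -622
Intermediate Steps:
d(x, G) = G*(5 + x) (d(x, G) = (5 + x)*G = G*(5 + x))
v(W, a) = -2 (v(W, a) = (⅓)*(-6) = -2)
267*v(-20, -13) + d(L, -5 - 3) = 267*(-2) + (-5 - 3)*(5 + 6) = -534 - 8*11 = -534 - 88 = -622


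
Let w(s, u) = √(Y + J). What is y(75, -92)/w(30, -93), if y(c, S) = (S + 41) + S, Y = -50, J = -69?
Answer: 143*I*√119/119 ≈ 13.109*I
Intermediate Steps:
w(s, u) = I*√119 (w(s, u) = √(-50 - 69) = √(-119) = I*√119)
y(c, S) = 41 + 2*S (y(c, S) = (41 + S) + S = 41 + 2*S)
y(75, -92)/w(30, -93) = (41 + 2*(-92))/((I*√119)) = (41 - 184)*(-I*√119/119) = -(-143)*I*√119/119 = 143*I*√119/119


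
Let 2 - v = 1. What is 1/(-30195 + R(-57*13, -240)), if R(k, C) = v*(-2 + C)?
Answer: -1/30437 ≈ -3.2855e-5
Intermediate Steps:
v = 1 (v = 2 - 1*1 = 2 - 1 = 1)
R(k, C) = -2 + C (R(k, C) = 1*(-2 + C) = -2 + C)
1/(-30195 + R(-57*13, -240)) = 1/(-30195 + (-2 - 240)) = 1/(-30195 - 242) = 1/(-30437) = -1/30437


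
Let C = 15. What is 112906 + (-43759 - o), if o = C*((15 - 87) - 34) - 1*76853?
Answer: 147590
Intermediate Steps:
o = -78443 (o = 15*((15 - 87) - 34) - 1*76853 = 15*(-72 - 34) - 76853 = 15*(-106) - 76853 = -1590 - 76853 = -78443)
112906 + (-43759 - o) = 112906 + (-43759 - 1*(-78443)) = 112906 + (-43759 + 78443) = 112906 + 34684 = 147590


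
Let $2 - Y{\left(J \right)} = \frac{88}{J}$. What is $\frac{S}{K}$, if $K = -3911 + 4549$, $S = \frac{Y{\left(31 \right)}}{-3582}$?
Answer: $\frac{13}{35422398} \approx 3.67 \cdot 10^{-7}$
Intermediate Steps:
$Y{\left(J \right)} = 2 - \frac{88}{J}$
$S = \frac{13}{55521}$ ($S = \frac{2 - \frac{88}{31}}{-3582} = \left(2 - \frac{88}{31}\right) \left(- \frac{1}{3582}\right) = \left(- \frac{26}{31}\right) \left(- \frac{1}{3582}\right) = \frac{13}{55521} \approx 0.00023415$)
$K = 638$
$\frac{S}{K} = \frac{13}{55521 \cdot 638} = \frac{13}{55521} \cdot \frac{1}{638} = \frac{13}{35422398}$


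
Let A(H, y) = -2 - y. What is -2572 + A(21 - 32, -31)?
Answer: -2543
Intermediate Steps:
-2572 + A(21 - 32, -31) = -2572 + (-2 - 1*(-31)) = -2572 + (-2 + 31) = -2572 + 29 = -2543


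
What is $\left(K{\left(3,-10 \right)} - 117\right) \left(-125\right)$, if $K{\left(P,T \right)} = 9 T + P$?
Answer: $25500$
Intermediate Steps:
$K{\left(P,T \right)} = P + 9 T$
$\left(K{\left(3,-10 \right)} - 117\right) \left(-125\right) = \left(\left(3 + 9 \left(-10\right)\right) - 117\right) \left(-125\right) = \left(\left(3 - 90\right) - 117\right) \left(-125\right) = \left(-87 - 117\right) \left(-125\right) = \left(-204\right) \left(-125\right) = 25500$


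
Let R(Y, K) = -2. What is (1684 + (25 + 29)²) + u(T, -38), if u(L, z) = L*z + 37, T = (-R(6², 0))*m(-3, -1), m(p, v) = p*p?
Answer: 3953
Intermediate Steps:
m(p, v) = p²
T = 18 (T = -1*(-2)*(-3)² = 2*9 = 18)
u(L, z) = 37 + L*z
(1684 + (25 + 29)²) + u(T, -38) = (1684 + (25 + 29)²) + (37 + 18*(-38)) = (1684 + 54²) + (37 - 684) = (1684 + 2916) - 647 = 4600 - 647 = 3953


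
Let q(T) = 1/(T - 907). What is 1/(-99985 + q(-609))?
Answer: -1516/151577261 ≈ -1.0002e-5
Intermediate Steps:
q(T) = 1/(-907 + T)
1/(-99985 + q(-609)) = 1/(-99985 + 1/(-907 - 609)) = 1/(-99985 + 1/(-1516)) = 1/(-99985 - 1/1516) = 1/(-151577261/1516) = -1516/151577261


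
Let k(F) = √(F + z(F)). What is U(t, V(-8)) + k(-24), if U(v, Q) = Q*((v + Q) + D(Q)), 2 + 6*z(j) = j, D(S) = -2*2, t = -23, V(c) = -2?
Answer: 58 + I*√255/3 ≈ 58.0 + 5.3229*I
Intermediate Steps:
D(S) = -4
z(j) = -⅓ + j/6
U(v, Q) = Q*(-4 + Q + v) (U(v, Q) = Q*((v + Q) - 4) = Q*((Q + v) - 4) = Q*(-4 + Q + v))
k(F) = √(-⅓ + 7*F/6) (k(F) = √(F + (-⅓ + F/6)) = √(-⅓ + 7*F/6))
U(t, V(-8)) + k(-24) = -2*(-4 - 2 - 23) + √(-12 + 42*(-24))/6 = -2*(-29) + √(-12 - 1008)/6 = 58 + √(-1020)/6 = 58 + (2*I*√255)/6 = 58 + I*√255/3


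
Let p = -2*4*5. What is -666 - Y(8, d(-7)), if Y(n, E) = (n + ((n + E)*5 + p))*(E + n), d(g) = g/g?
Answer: -783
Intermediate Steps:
p = -40 (p = -8*5 = -40)
d(g) = 1
Y(n, E) = (E + n)*(-40 + 5*E + 6*n) (Y(n, E) = (n + ((n + E)*5 - 40))*(E + n) = (n + ((E + n)*5 - 40))*(E + n) = (n + ((5*E + 5*n) - 40))*(E + n) = (n + (-40 + 5*E + 5*n))*(E + n) = (-40 + 5*E + 6*n)*(E + n) = (E + n)*(-40 + 5*E + 6*n))
-666 - Y(8, d(-7)) = -666 - (-40*1 - 40*8 + 5*1² + 6*8² + 11*1*8) = -666 - (-40 - 320 + 5*1 + 6*64 + 88) = -666 - (-40 - 320 + 5 + 384 + 88) = -666 - 1*117 = -666 - 117 = -783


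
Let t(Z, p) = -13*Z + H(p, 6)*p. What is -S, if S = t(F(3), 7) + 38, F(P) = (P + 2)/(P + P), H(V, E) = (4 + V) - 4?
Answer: -457/6 ≈ -76.167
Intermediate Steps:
H(V, E) = V
F(P) = (2 + P)/(2*P) (F(P) = (2 + P)/((2*P)) = (2 + P)*(1/(2*P)) = (2 + P)/(2*P))
t(Z, p) = p**2 - 13*Z (t(Z, p) = -13*Z + p*p = -13*Z + p**2 = p**2 - 13*Z)
S = 457/6 (S = (7**2 - 13*(2 + 3)/(2*3)) + 38 = (49 - 13*5/(2*3)) + 38 = (49 - 13*5/6) + 38 = (49 - 65/6) + 38 = 229/6 + 38 = 457/6 ≈ 76.167)
-S = -1*457/6 = -457/6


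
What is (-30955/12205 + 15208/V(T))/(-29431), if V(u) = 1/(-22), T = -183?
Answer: 816706207/71841071 ≈ 11.368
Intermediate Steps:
V(u) = -1/22
(-30955/12205 + 15208/V(T))/(-29431) = (-30955/12205 + 15208/(-1/22))/(-29431) = (-30955*1/12205 + 15208*(-22))*(-1/29431) = (-6191/2441 - 334576)*(-1/29431) = -816706207/2441*(-1/29431) = 816706207/71841071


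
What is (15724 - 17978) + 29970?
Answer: 27716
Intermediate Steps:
(15724 - 17978) + 29970 = -2254 + 29970 = 27716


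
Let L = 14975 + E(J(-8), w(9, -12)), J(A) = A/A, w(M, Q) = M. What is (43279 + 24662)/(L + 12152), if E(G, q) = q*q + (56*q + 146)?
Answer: 22647/9286 ≈ 2.4388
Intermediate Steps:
J(A) = 1
E(G, q) = 146 + q**2 + 56*q (E(G, q) = q**2 + (146 + 56*q) = 146 + q**2 + 56*q)
L = 15706 (L = 14975 + (146 + 9**2 + 56*9) = 14975 + (146 + 81 + 504) = 14975 + 731 = 15706)
(43279 + 24662)/(L + 12152) = (43279 + 24662)/(15706 + 12152) = 67941/27858 = 67941*(1/27858) = 22647/9286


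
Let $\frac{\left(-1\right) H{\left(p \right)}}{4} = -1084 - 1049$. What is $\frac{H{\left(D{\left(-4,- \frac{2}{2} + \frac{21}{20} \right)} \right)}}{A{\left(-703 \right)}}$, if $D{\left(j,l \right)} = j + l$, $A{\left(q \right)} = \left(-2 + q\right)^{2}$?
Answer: $\frac{948}{55225} \approx 0.017166$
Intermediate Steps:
$H{\left(p \right)} = 8532$ ($H{\left(p \right)} = - 4 \left(-1084 - 1049\right) = \left(-4\right) \left(-2133\right) = 8532$)
$\frac{H{\left(D{\left(-4,- \frac{2}{2} + \frac{21}{20} \right)} \right)}}{A{\left(-703 \right)}} = \frac{8532}{\left(-2 - 703\right)^{2}} = \frac{8532}{\left(-705\right)^{2}} = \frac{8532}{497025} = 8532 \cdot \frac{1}{497025} = \frac{948}{55225}$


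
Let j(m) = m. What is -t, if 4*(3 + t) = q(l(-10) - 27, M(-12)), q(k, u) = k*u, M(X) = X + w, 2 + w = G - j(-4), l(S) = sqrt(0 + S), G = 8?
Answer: -21/2 + I*sqrt(10)/2 ≈ -10.5 + 1.5811*I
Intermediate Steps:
l(S) = sqrt(S)
w = 10 (w = -2 + (8 - 1*(-4)) = -2 + (8 + 4) = -2 + 12 = 10)
M(X) = 10 + X (M(X) = X + 10 = 10 + X)
t = 21/2 - I*sqrt(10)/2 (t = -3 + ((sqrt(-10) - 27)*(10 - 12))/4 = -3 + ((I*sqrt(10) - 27)*(-2))/4 = -3 + ((-27 + I*sqrt(10))*(-2))/4 = -3 + (54 - 2*I*sqrt(10))/4 = -3 + (27/2 - I*sqrt(10)/2) = 21/2 - I*sqrt(10)/2 ≈ 10.5 - 1.5811*I)
-t = -(21/2 - I*sqrt(10)/2) = -21/2 + I*sqrt(10)/2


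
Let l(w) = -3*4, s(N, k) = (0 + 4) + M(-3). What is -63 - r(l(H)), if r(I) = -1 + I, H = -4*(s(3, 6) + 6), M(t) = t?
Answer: -50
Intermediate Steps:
s(N, k) = 1 (s(N, k) = (0 + 4) - 3 = 4 - 3 = 1)
H = -28 (H = -4*(1 + 6) = -4*7 = -28)
l(w) = -12
-63 - r(l(H)) = -63 - (-1 - 12) = -63 - 1*(-13) = -63 + 13 = -50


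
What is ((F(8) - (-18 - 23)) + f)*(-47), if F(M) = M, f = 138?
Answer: -8789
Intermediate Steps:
((F(8) - (-18 - 23)) + f)*(-47) = ((8 - (-18 - 23)) + 138)*(-47) = ((8 - 1*(-41)) + 138)*(-47) = ((8 + 41) + 138)*(-47) = (49 + 138)*(-47) = 187*(-47) = -8789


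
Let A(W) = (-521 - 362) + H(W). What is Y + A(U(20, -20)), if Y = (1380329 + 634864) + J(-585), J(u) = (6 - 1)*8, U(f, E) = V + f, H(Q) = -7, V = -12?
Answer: 2014343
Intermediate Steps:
U(f, E) = -12 + f
A(W) = -890 (A(W) = (-521 - 362) - 7 = -883 - 7 = -890)
J(u) = 40 (J(u) = 5*8 = 40)
Y = 2015233 (Y = (1380329 + 634864) + 40 = 2015193 + 40 = 2015233)
Y + A(U(20, -20)) = 2015233 - 890 = 2014343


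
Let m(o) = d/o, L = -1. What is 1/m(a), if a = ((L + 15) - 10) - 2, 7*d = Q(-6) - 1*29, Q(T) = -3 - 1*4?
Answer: -7/18 ≈ -0.38889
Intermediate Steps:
Q(T) = -7 (Q(T) = -3 - 4 = -7)
d = -36/7 (d = (-7 - 1*29)/7 = (-7 - 29)/7 = (1/7)*(-36) = -36/7 ≈ -5.1429)
a = 2 (a = ((-1 + 15) - 10) - 2 = (14 - 10) - 2 = 4 - 2 = 2)
m(o) = -36/(7*o)
1/m(a) = 1/(-36/7/2) = 1/(-36/7*1/2) = 1/(-18/7) = -7/18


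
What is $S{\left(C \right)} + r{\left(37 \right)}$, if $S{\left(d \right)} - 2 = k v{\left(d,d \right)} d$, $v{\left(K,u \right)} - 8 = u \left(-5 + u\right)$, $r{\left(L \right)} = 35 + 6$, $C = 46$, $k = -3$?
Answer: $-261329$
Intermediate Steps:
$r{\left(L \right)} = 41$
$v{\left(K,u \right)} = 8 + u \left(-5 + u\right)$
$S{\left(d \right)} = 2 + d \left(-24 - 3 d^{2} + 15 d\right)$ ($S{\left(d \right)} = 2 + - 3 \left(8 + d^{2} - 5 d\right) d = 2 + \left(-24 - 3 d^{2} + 15 d\right) d = 2 + d \left(-24 - 3 d^{2} + 15 d\right)$)
$S{\left(C \right)} + r{\left(37 \right)} = \left(2 - 138 \left(8 + 46^{2} - 230\right)\right) + 41 = \left(2 - 138 \left(8 + 2116 - 230\right)\right) + 41 = \left(2 - 138 \cdot 1894\right) + 41 = \left(2 - 261372\right) + 41 = -261370 + 41 = -261329$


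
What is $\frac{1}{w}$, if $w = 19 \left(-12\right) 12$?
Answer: $- \frac{1}{2736} \approx -0.0003655$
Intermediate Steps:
$w = -2736$ ($w = \left(-228\right) 12 = -2736$)
$\frac{1}{w} = \frac{1}{-2736} = - \frac{1}{2736}$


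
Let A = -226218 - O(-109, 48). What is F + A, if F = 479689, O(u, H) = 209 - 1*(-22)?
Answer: 253240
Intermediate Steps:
O(u, H) = 231 (O(u, H) = 209 + 22 = 231)
A = -226449 (A = -226218 - 1*231 = -226218 - 231 = -226449)
F + A = 479689 - 226449 = 253240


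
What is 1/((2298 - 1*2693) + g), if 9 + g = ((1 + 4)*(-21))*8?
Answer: -1/1244 ≈ -0.00080386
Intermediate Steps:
g = -849 (g = -9 + ((1 + 4)*(-21))*8 = -9 + (5*(-21))*8 = -9 - 105*8 = -9 - 840 = -849)
1/((2298 - 1*2693) + g) = 1/((2298 - 1*2693) - 849) = 1/((2298 - 2693) - 849) = 1/(-395 - 849) = 1/(-1244) = -1/1244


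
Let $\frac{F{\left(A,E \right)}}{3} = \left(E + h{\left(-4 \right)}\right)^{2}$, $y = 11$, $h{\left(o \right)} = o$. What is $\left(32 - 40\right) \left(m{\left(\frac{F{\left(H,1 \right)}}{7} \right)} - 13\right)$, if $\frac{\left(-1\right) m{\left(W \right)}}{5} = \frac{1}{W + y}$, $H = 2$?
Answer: $\frac{1387}{13} \approx 106.69$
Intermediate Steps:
$F{\left(A,E \right)} = 3 \left(-4 + E\right)^{2}$ ($F{\left(A,E \right)} = 3 \left(E - 4\right)^{2} = 3 \left(-4 + E\right)^{2}$)
$m{\left(W \right)} = - \frac{5}{11 + W}$ ($m{\left(W \right)} = - \frac{5}{W + 11} = - \frac{5}{11 + W}$)
$\left(32 - 40\right) \left(m{\left(\frac{F{\left(H,1 \right)}}{7} \right)} - 13\right) = \left(32 - 40\right) \left(- \frac{5}{11 + \frac{3 \left(-4 + 1\right)^{2}}{7}} - 13\right) = \left(32 - 40\right) \left(- \frac{5}{11 + 3 \left(-3\right)^{2} \cdot \frac{1}{7}} - 13\right) = - 8 \left(- \frac{5}{11 + 3 \cdot 9 \cdot \frac{1}{7}} - 13\right) = - 8 \left(- \frac{5}{11 + 27 \cdot \frac{1}{7}} - 13\right) = - 8 \left(- \frac{5}{11 + \frac{27}{7}} - 13\right) = - 8 \left(- \frac{5}{\frac{104}{7}} - 13\right) = - 8 \left(\left(-5\right) \frac{7}{104} - 13\right) = - 8 \left(- \frac{35}{104} - 13\right) = \left(-8\right) \left(- \frac{1387}{104}\right) = \frac{1387}{13}$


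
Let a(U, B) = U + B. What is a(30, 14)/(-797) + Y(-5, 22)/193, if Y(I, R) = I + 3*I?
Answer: -24432/153821 ≈ -0.15883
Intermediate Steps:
Y(I, R) = 4*I
a(U, B) = B + U
a(30, 14)/(-797) + Y(-5, 22)/193 = (14 + 30)/(-797) + (4*(-5))/193 = 44*(-1/797) - 20*1/193 = -44/797 - 20/193 = -24432/153821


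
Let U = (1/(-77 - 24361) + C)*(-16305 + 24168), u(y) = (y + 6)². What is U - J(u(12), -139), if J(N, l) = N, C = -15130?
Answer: -969109371665/8146 ≈ -1.1897e+8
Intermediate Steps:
u(y) = (6 + y)²
U = -969106732361/8146 (U = (1/(-77 - 24361) - 15130)*(-16305 + 24168) = (1/(-24438) - 15130)*7863 = (-1/24438 - 15130)*7863 = -369746941/24438*7863 = -969106732361/8146 ≈ -1.1897e+8)
U - J(u(12), -139) = -969106732361/8146 - (6 + 12)² = -969106732361/8146 - 1*18² = -969106732361/8146 - 1*324 = -969106732361/8146 - 324 = -969109371665/8146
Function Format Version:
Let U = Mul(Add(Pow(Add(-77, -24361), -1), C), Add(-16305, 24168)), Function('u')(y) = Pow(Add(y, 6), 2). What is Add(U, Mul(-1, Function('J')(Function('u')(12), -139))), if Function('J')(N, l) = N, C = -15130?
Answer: Rational(-969109371665, 8146) ≈ -1.1897e+8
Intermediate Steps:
Function('u')(y) = Pow(Add(6, y), 2)
U = Rational(-969106732361, 8146) (U = Mul(Add(Pow(Add(-77, -24361), -1), -15130), Add(-16305, 24168)) = Mul(Add(Pow(-24438, -1), -15130), 7863) = Mul(Add(Rational(-1, 24438), -15130), 7863) = Mul(Rational(-369746941, 24438), 7863) = Rational(-969106732361, 8146) ≈ -1.1897e+8)
Add(U, Mul(-1, Function('J')(Function('u')(12), -139))) = Add(Rational(-969106732361, 8146), Mul(-1, Pow(Add(6, 12), 2))) = Add(Rational(-969106732361, 8146), Mul(-1, Pow(18, 2))) = Add(Rational(-969106732361, 8146), Mul(-1, 324)) = Add(Rational(-969106732361, 8146), -324) = Rational(-969109371665, 8146)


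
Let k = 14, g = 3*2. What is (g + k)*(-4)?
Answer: -80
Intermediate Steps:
g = 6
(g + k)*(-4) = (6 + 14)*(-4) = 20*(-4) = -80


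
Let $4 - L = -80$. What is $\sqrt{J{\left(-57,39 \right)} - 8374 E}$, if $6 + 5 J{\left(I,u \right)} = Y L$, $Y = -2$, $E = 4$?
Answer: $\frac{i \sqrt{838270}}{5} \approx 183.11 i$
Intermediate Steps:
$L = 84$ ($L = 4 - -80 = 4 + 80 = 84$)
$J{\left(I,u \right)} = - \frac{174}{5}$ ($J{\left(I,u \right)} = - \frac{6}{5} + \frac{\left(-2\right) 84}{5} = - \frac{6}{5} + \frac{1}{5} \left(-168\right) = - \frac{6}{5} - \frac{168}{5} = - \frac{174}{5}$)
$\sqrt{J{\left(-57,39 \right)} - 8374 E} = \sqrt{- \frac{174}{5} - 33496} = \sqrt{- \frac{167654}{5}} = \frac{i \sqrt{838270}}{5}$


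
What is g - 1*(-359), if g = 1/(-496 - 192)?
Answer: 246991/688 ≈ 359.00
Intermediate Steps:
g = -1/688 (g = 1/(-688) = -1/688 ≈ -0.0014535)
g - 1*(-359) = -1/688 - 1*(-359) = -1/688 + 359 = 246991/688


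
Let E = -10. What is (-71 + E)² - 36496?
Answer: -29935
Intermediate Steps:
(-71 + E)² - 36496 = (-71 - 10)² - 36496 = (-81)² - 36496 = 6561 - 36496 = -29935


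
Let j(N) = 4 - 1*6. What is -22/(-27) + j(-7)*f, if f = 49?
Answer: -2624/27 ≈ -97.185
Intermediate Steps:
j(N) = -2 (j(N) = 4 - 6 = -2)
-22/(-27) + j(-7)*f = -22/(-27) - 2*49 = -22*(-1/27) - 98 = 22/27 - 98 = -2624/27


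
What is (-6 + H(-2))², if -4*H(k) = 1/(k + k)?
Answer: 9025/256 ≈ 35.254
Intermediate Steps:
H(k) = -1/(8*k) (H(k) = -1/(4*(k + k)) = -1/(2*k)/4 = -1/(8*k))
(-6 + H(-2))² = (-6 - ⅛/(-2))² = (-6 - ⅛*(-½))² = (-6 + 1/16)² = (-95/16)² = 9025/256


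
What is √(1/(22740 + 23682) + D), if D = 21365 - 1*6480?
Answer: √3564134007418/15474 ≈ 122.00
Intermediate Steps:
D = 14885 (D = 21365 - 6480 = 14885)
√(1/(22740 + 23682) + D) = √(1/(22740 + 23682) + 14885) = √(1/46422 + 14885) = √(690991471/46422) = √3564134007418/15474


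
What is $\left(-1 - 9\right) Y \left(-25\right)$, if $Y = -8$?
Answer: $-2000$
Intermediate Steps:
$\left(-1 - 9\right) Y \left(-25\right) = \left(-1 - 9\right) \left(-8\right) \left(-25\right) = \left(-10\right) \left(-8\right) \left(-25\right) = 80 \left(-25\right) = -2000$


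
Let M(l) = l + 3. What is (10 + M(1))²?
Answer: 196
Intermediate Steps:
M(l) = 3 + l
(10 + M(1))² = (10 + (3 + 1))² = (10 + 4)² = 14² = 196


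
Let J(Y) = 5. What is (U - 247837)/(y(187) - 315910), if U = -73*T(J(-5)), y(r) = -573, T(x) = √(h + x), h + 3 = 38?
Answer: 247837/316483 + 146*√10/316483 ≈ 0.78456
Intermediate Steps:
h = 35 (h = -3 + 38 = 35)
T(x) = √(35 + x)
U = -146*√10 (U = -73*√(35 + 5) = -146*√10 ≈ -461.69)
(U - 247837)/(y(187) - 315910) = (-146*√10 - 247837)/(-573 - 315910) = (-247837 - 146*√10)/(-316483) = (-247837 - 146*√10)*(-1/316483) = 247837/316483 + 146*√10/316483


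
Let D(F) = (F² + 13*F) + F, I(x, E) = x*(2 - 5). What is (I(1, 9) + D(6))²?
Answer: 13689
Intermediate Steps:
I(x, E) = -3*x (I(x, E) = x*(-3) = -3*x)
D(F) = F² + 14*F
(I(1, 9) + D(6))² = (-3*1 + 6*(14 + 6))² = (-3 + 6*20)² = (-3 + 120)² = 117² = 13689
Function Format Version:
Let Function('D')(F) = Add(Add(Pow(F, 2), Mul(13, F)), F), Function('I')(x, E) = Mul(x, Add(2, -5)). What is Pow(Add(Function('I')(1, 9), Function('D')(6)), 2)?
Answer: 13689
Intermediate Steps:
Function('I')(x, E) = Mul(-3, x) (Function('I')(x, E) = Mul(x, -3) = Mul(-3, x))
Function('D')(F) = Add(Pow(F, 2), Mul(14, F))
Pow(Add(Function('I')(1, 9), Function('D')(6)), 2) = Pow(Add(Mul(-3, 1), Mul(6, Add(14, 6))), 2) = Pow(Add(-3, Mul(6, 20)), 2) = Pow(Add(-3, 120), 2) = Pow(117, 2) = 13689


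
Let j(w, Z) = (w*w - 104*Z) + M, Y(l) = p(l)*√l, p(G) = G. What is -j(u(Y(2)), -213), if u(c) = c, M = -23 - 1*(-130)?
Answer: -22267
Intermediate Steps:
M = 107 (M = -23 + 130 = 107)
Y(l) = l^(3/2) (Y(l) = l*√l = l^(3/2))
j(w, Z) = 107 + w² - 104*Z (j(w, Z) = (w*w - 104*Z) + 107 = (w² - 104*Z) + 107 = 107 + w² - 104*Z)
-j(u(Y(2)), -213) = -(107 + (2^(3/2))² - 104*(-213)) = -(107 + (2*√2)² + 22152) = -(107 + 8 + 22152) = -1*22267 = -22267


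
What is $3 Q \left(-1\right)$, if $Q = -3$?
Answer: $9$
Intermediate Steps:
$3 Q \left(-1\right) = 3 \left(-3\right) \left(-1\right) = \left(-9\right) \left(-1\right) = 9$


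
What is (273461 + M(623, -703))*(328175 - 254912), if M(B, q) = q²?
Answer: 56241807210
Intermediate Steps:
(273461 + M(623, -703))*(328175 - 254912) = (273461 + (-703)²)*(328175 - 254912) = (273461 + 494209)*73263 = 767670*73263 = 56241807210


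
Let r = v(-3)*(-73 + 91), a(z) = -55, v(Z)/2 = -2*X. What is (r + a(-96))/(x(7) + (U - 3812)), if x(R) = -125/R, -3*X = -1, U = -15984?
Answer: 553/138697 ≈ 0.0039871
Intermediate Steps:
X = 1/3 (X = -1/3*(-1) = 1/3 ≈ 0.33333)
v(Z) = -4/3 (v(Z) = 2*(-2*1/3) = 2*(-2/3) = -4/3)
r = -24 (r = -4*(-73 + 91)/3 = -4/3*18 = -24)
(r + a(-96))/(x(7) + (U - 3812)) = (-24 - 55)/(-125/7 + (-15984 - 3812)) = -79/(-125*1/7 - 19796) = -79/(-125/7 - 19796) = -79/(-138697/7) = -79*(-7/138697) = 553/138697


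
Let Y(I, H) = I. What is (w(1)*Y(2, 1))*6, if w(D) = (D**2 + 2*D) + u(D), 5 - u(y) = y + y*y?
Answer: 72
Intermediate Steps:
u(y) = 5 - y - y**2 (u(y) = 5 - (y + y*y) = 5 - (y + y**2) = 5 + (-y - y**2) = 5 - y - y**2)
w(D) = 5 + D (w(D) = (D**2 + 2*D) + (5 - D - D**2) = 5 + D)
(w(1)*Y(2, 1))*6 = ((5 + 1)*2)*6 = (6*2)*6 = 12*6 = 72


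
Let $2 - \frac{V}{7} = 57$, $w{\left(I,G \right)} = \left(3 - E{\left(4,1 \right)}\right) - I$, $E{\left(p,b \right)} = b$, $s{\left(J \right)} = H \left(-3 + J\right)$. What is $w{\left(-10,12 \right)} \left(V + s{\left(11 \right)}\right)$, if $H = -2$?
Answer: $-4812$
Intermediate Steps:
$s{\left(J \right)} = 6 - 2 J$ ($s{\left(J \right)} = - 2 \left(-3 + J\right) = 6 - 2 J$)
$w{\left(I,G \right)} = 2 - I$ ($w{\left(I,G \right)} = \left(3 - 1\right) - I = 2 - I$)
$V = -385$ ($V = 14 - 399 = -385$)
$w{\left(-10,12 \right)} \left(V + s{\left(11 \right)}\right) = \left(2 - -10\right) \left(-385 + \left(6 - 22\right)\right) = \left(2 + 10\right) \left(-385 + \left(6 - 22\right)\right) = 12 \left(-385 - 16\right) = 12 \left(-401\right) = -4812$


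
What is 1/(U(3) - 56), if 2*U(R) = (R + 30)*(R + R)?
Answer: 1/43 ≈ 0.023256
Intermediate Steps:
U(R) = R*(30 + R) (U(R) = ((R + 30)*(R + R))/2 = ((30 + R)*(2*R))/2 = (2*R*(30 + R))/2 = R*(30 + R))
1/(U(3) - 56) = 1/(3*(30 + 3) - 56) = 1/(3*33 - 56) = 1/(99 - 56) = 1/43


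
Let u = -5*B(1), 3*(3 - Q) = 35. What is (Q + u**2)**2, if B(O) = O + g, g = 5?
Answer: 7150276/9 ≈ 7.9448e+5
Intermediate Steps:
B(O) = 5 + O (B(O) = O + 5 = 5 + O)
Q = -26/3 (Q = 3 - 1/3*35 = 3 - 35/3 = -26/3 ≈ -8.6667)
u = -30 (u = -5*(5 + 1) = -5*6 = -30)
(Q + u**2)**2 = (-26/3 + (-30)**2)**2 = (-26/3 + 900)**2 = (2674/3)**2 = 7150276/9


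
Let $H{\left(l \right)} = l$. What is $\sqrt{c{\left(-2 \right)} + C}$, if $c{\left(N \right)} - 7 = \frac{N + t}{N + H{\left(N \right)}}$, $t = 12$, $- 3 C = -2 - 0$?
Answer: $\frac{\sqrt{186}}{6} \approx 2.273$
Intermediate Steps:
$C = \frac{2}{3}$ ($C = - \frac{-2 - 0}{3} = - \frac{-2 + 0}{3} = \left(- \frac{1}{3}\right) \left(-2\right) = \frac{2}{3} \approx 0.66667$)
$c{\left(N \right)} = 7 + \frac{12 + N}{2 N}$ ($c{\left(N \right)} = 7 + \frac{N + 12}{N + N} = 7 + \frac{12 + N}{2 N}$)
$\sqrt{c{\left(-2 \right)} + C} = \sqrt{\left(\frac{15}{2} + \frac{6}{-2}\right) + \frac{2}{3}} = \sqrt{\left(\frac{15}{2} + 6 \left(- \frac{1}{2}\right)\right) + \frac{2}{3}} = \sqrt{\left(\frac{15}{2} - 3\right) + \frac{2}{3}} = \sqrt{\frac{9}{2} + \frac{2}{3}} = \sqrt{\frac{31}{6}} = \frac{\sqrt{186}}{6}$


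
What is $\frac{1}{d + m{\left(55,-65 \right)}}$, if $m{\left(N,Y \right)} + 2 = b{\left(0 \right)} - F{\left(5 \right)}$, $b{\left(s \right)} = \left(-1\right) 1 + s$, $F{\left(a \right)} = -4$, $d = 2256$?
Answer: $\frac{1}{2257} \approx 0.00044307$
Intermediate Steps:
$b{\left(s \right)} = -1 + s$
$m{\left(N,Y \right)} = 1$ ($m{\left(N,Y \right)} = -2 + \left(\left(-1 + 0\right) - -4\right) = -2 + \left(-1 + 4\right) = -2 + 3 = 1$)
$\frac{1}{d + m{\left(55,-65 \right)}} = \frac{1}{2256 + 1} = \frac{1}{2257}$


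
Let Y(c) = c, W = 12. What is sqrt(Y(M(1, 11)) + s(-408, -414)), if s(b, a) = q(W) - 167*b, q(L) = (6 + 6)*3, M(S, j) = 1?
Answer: sqrt(68173) ≈ 261.10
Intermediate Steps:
q(L) = 36 (q(L) = 12*3 = 36)
s(b, a) = 36 - 167*b
sqrt(Y(M(1, 11)) + s(-408, -414)) = sqrt(1 + (36 - 167*(-408))) = sqrt(1 + (36 + 68136)) = sqrt(1 + 68172) = sqrt(68173)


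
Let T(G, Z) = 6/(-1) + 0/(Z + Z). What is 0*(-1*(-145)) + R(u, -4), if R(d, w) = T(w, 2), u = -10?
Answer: -6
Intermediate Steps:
T(G, Z) = -6 (T(G, Z) = 6*(-1) + 0/((2*Z)) = -6 + 0*(1/(2*Z)) = -6 + 0 = -6)
R(d, w) = -6
0*(-1*(-145)) + R(u, -4) = 0*(-1*(-145)) - 6 = 0*145 - 6 = 0 - 6 = -6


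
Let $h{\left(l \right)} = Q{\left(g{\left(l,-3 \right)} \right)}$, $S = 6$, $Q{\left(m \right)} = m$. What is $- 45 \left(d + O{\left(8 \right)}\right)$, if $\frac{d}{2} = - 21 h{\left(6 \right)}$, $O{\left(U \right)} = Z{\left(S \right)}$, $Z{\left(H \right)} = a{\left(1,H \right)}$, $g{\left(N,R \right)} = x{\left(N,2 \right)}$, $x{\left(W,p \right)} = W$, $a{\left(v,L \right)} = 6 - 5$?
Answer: $11295$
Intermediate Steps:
$a{\left(v,L \right)} = 1$
$g{\left(N,R \right)} = N$
$Z{\left(H \right)} = 1$
$h{\left(l \right)} = l$
$O{\left(U \right)} = 1$
$d = -252$ ($d = 2 \left(\left(-21\right) 6\right) = 2 \left(-126\right) = -252$)
$- 45 \left(d + O{\left(8 \right)}\right) = - 45 \left(-252 + 1\right) = \left(-45\right) \left(-251\right) = 11295$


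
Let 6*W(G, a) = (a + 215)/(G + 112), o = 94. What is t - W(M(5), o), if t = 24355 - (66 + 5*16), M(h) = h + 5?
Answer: 5906893/244 ≈ 24209.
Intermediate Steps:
M(h) = 5 + h
t = 24209 (t = 24355 - (66 + 80) = 24355 - 1*146 = 24355 - 146 = 24209)
W(G, a) = (215 + a)/(6*(112 + G)) (W(G, a) = ((a + 215)/(G + 112))/6 = ((215 + a)/(112 + G))/6 = (215 + a)/(6*(112 + G)))
t - W(M(5), o) = 24209 - (215 + 94)/(6*(112 + (5 + 5))) = 24209 - 309/(6*(112 + 10)) = 24209 - 309/(6*122) = 24209 - 1*103/244 = 24209 - 103/244 = 5906893/244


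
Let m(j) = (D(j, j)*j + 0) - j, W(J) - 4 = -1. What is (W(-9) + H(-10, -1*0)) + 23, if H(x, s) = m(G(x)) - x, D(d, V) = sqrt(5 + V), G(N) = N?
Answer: 46 - 10*I*sqrt(5) ≈ 46.0 - 22.361*I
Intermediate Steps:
W(J) = 3 (W(J) = 4 - 1 = 3)
m(j) = -j + j*sqrt(5 + j) (m(j) = (sqrt(5 + j)*j + 0) - j = (j*sqrt(5 + j) + 0) - j = j*sqrt(5 + j) - j = -j + j*sqrt(5 + j))
H(x, s) = -x + x*(-1 + sqrt(5 + x)) (H(x, s) = x*(-1 + sqrt(5 + x)) - x = -x + x*(-1 + sqrt(5 + x)))
(W(-9) + H(-10, -1*0)) + 23 = (3 - 10*(-2 + sqrt(5 - 10))) + 23 = (3 - 10*(-2 + sqrt(-5))) + 23 = (3 - 10*(-2 + I*sqrt(5))) + 23 = (3 + (20 - 10*I*sqrt(5))) + 23 = (23 - 10*I*sqrt(5)) + 23 = 46 - 10*I*sqrt(5)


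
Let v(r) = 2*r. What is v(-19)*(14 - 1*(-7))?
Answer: -798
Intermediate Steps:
v(-19)*(14 - 1*(-7)) = (2*(-19))*(14 - 1*(-7)) = -38*(14 + 7) = -38*21 = -798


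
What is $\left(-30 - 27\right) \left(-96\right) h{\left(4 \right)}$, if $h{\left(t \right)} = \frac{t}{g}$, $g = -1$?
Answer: $-21888$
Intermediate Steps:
$h{\left(t \right)} = - t$ ($h{\left(t \right)} = \frac{t}{-1} = t \left(-1\right) = - t$)
$\left(-30 - 27\right) \left(-96\right) h{\left(4 \right)} = \left(-30 - 27\right) \left(-96\right) \left(\left(-1\right) 4\right) = \left(-30 - 27\right) \left(-96\right) \left(-4\right) = \left(-57\right) \left(-96\right) \left(-4\right) = 5472 \left(-4\right) = -21888$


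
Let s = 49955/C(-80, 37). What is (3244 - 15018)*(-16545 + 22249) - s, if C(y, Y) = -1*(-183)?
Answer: -12290127923/183 ≈ -6.7159e+7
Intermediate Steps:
C(y, Y) = 183
s = 49955/183 ≈ 272.98
(3244 - 15018)*(-16545 + 22249) - s = (3244 - 15018)*(-16545 + 22249) - 1*49955/183 = -11774*5704 - 49955/183 = -67158896 - 49955/183 = -12290127923/183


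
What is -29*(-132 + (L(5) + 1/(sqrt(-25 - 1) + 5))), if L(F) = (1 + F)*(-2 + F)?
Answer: 168461/51 + 29*I*sqrt(26)/51 ≈ 3303.2 + 2.8994*I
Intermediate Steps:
-29*(-132 + (L(5) + 1/(sqrt(-25 - 1) + 5))) = -29*(-132 + ((-2 + 5**2 - 1*5) + 1/(sqrt(-25 - 1) + 5))) = -29*(-132 + ((-2 + 25 - 5) + 1/(sqrt(-26) + 5))) = -29*(-132 + (18 + 1/(I*sqrt(26) + 5))) = -29*(-132 + (18 + 1/(5 + I*sqrt(26)))) = -29*(-114 + 1/(5 + I*sqrt(26))) = 3306 - 29/(5 + I*sqrt(26))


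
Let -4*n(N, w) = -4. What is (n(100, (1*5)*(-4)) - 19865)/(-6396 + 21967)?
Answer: -19864/15571 ≈ -1.2757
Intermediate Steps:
n(N, w) = 1 (n(N, w) = -¼*(-4) = 1)
(n(100, (1*5)*(-4)) - 19865)/(-6396 + 21967) = (1 - 19865)/(-6396 + 21967) = -19864/15571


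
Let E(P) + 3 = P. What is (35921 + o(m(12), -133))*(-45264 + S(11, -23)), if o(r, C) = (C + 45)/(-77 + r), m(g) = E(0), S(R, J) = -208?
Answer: -8167248656/5 ≈ -1.6334e+9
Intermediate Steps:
E(P) = -3 + P
m(g) = -3 (m(g) = -3 + 0 = -3)
o(r, C) = (45 + C)/(-77 + r)
(35921 + o(m(12), -133))*(-45264 + S(11, -23)) = (35921 + (45 - 133)/(-77 - 3))*(-45264 - 208) = (35921 - 88/(-80))*(-45472) = (35921 - 1/80*(-88))*(-45472) = (35921 + 11/10)*(-45472) = (359221/10)*(-45472) = -8167248656/5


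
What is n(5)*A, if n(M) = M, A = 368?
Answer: 1840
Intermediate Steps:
n(5)*A = 5*368 = 1840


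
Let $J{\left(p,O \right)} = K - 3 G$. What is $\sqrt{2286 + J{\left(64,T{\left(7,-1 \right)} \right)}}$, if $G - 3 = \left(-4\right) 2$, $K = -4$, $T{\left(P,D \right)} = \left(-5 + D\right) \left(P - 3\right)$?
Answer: $\sqrt{2297} \approx 47.927$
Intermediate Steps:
$T{\left(P,D \right)} = \left(-5 + D\right) \left(-3 + P\right)$
$G = -5$ ($G = 3 - 8 = -5$)
$J{\left(p,O \right)} = 11$ ($J{\left(p,O \right)} = -4 - -15 = -4 + 15 = 11$)
$\sqrt{2286 + J{\left(64,T{\left(7,-1 \right)} \right)}} = \sqrt{2286 + 11} = \sqrt{2297}$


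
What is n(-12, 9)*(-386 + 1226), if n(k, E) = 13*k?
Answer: -131040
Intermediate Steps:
n(-12, 9)*(-386 + 1226) = (13*(-12))*(-386 + 1226) = -156*840 = -131040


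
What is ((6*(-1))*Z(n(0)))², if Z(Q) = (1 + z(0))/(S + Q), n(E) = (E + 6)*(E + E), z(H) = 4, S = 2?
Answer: 225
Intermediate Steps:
n(E) = 2*E*(6 + E) (n(E) = (6 + E)*(2*E) = 2*E*(6 + E))
Z(Q) = 5/(2 + Q) (Z(Q) = (1 + 4)/(2 + Q) = 5/(2 + Q))
((6*(-1))*Z(n(0)))² = ((6*(-1))*(5/(2 + 2*0*(6 + 0))))² = (-30/(2 + 2*0*6))² = (-30/(2 + 0))² = (-30/2)² = (-6*5/2)² = (-15)² = 225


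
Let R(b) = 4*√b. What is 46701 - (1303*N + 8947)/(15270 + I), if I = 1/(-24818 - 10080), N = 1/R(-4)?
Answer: 24886298495353/532892459 + 22736047*I/2131569836 ≈ 46700.0 + 0.010666*I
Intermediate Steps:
N = -I/8 (N = 1/(4*√(-4)) = 1/(4*(2*I)) = 1/(8*I) = -I/8 ≈ -0.125*I)
I = -1/34898 (I = 1/(-34898) = -1/34898 ≈ -2.8655e-5)
46701 - (1303*N + 8947)/(15270 + I) = 46701 - (1303*(-I/8) + 8947)/(15270 - 1/34898) = 46701 - (-1303*I/8 + 8947)/532892459/34898 = 46701 - (8947 - 1303*I/8)*34898/532892459 = 46701 - (312232406/532892459 - 22736047*I/2131569836) = 46701 + (-312232406/532892459 + 22736047*I/2131569836) = 24886298495353/532892459 + 22736047*I/2131569836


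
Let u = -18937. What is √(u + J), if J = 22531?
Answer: √3594 ≈ 59.950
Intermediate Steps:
√(u + J) = √(-18937 + 22531) = √3594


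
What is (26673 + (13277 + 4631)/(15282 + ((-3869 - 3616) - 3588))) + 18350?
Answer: 189519715/4209 ≈ 45027.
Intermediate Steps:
(26673 + (13277 + 4631)/(15282 + ((-3869 - 3616) - 3588))) + 18350 = (26673 + 17908/(15282 + (-7485 - 3588))) + 18350 = (26673 + 17908/(15282 - 11073)) + 18350 = (26673 + 17908/4209) + 18350 = 112284565/4209 + 18350 = 189519715/4209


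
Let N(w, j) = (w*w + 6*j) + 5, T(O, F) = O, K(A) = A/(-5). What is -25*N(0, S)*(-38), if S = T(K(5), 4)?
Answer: -950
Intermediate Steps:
K(A) = -A/5 (K(A) = A*(-⅕) = -A/5)
S = -1 (S = -⅕*5 = -1)
N(w, j) = 5 + w² + 6*j (N(w, j) = (w² + 6*j) + 5 = 5 + w² + 6*j)
-25*N(0, S)*(-38) = -25*(5 + 0² + 6*(-1))*(-38) = -25*(5 + 0 - 6)*(-38) = -25*(-1)*(-38) = 25*(-38) = -950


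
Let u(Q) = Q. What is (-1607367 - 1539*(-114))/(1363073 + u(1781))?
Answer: -1431921/1364854 ≈ -1.0491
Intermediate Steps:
(-1607367 - 1539*(-114))/(1363073 + u(1781)) = (-1607367 - 1539*(-114))/(1363073 + 1781) = (-1607367 + 175446)/1364854 = -1431921*1/1364854 = -1431921/1364854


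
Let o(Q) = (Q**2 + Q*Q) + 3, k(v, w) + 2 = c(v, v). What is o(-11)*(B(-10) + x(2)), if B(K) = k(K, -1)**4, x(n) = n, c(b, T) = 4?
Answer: 4410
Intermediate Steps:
k(v, w) = 2 (k(v, w) = -2 + 4 = 2)
o(Q) = 3 + 2*Q**2 (o(Q) = (Q**2 + Q**2) + 3 = 2*Q**2 + 3 = 3 + 2*Q**2)
B(K) = 16 (B(K) = 2**4 = 16)
o(-11)*(B(-10) + x(2)) = (3 + 2*(-11)**2)*(16 + 2) = (3 + 2*121)*18 = (3 + 242)*18 = 245*18 = 4410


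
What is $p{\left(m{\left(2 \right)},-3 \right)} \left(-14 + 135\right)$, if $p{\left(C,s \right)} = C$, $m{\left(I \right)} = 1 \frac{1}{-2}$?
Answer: $- \frac{121}{2} \approx -60.5$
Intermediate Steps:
$m{\left(I \right)} = - \frac{1}{2}$ ($m{\left(I \right)} = 1 \left(- \frac{1}{2}\right) = - \frac{1}{2}$)
$p{\left(m{\left(2 \right)},-3 \right)} \left(-14 + 135\right) = - \frac{-14 + 135}{2} = \left(- \frac{1}{2}\right) 121 = - \frac{121}{2}$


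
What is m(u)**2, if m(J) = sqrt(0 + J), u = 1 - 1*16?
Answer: -15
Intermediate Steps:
u = -15 (u = 1 - 16 = -15)
m(J) = sqrt(J)
m(u)**2 = (sqrt(-15))**2 = (I*sqrt(15))**2 = -15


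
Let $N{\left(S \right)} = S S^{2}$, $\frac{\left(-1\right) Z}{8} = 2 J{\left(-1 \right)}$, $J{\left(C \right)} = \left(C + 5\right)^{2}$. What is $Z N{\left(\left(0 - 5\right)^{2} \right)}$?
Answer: $-4000000$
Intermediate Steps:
$J{\left(C \right)} = \left(5 + C\right)^{2}$
$Z = -256$ ($Z = - 8 \cdot 2 \left(5 - 1\right)^{2} = - 8 \cdot 2 \cdot 4^{2} = - 8 \cdot 2 \cdot 16 = \left(-8\right) 32 = -256$)
$N{\left(S \right)} = S^{3}$
$Z N{\left(\left(0 - 5\right)^{2} \right)} = - 256 \left(\left(0 - 5\right)^{2}\right)^{3} = - 256 \left(\left(-5\right)^{2}\right)^{3} = - 256 \cdot 25^{3} = \left(-256\right) 15625 = -4000000$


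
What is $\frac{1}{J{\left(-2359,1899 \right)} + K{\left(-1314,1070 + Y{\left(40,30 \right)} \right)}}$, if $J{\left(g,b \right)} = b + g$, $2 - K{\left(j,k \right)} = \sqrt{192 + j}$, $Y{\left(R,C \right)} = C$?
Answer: $\frac{i}{\sqrt{1122} - 458 i} \approx -0.0021718 + 0.00015884 i$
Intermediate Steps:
$K{\left(j,k \right)} = 2 - \sqrt{192 + j}$
$\frac{1}{J{\left(-2359,1899 \right)} + K{\left(-1314,1070 + Y{\left(40,30 \right)} \right)}} = \frac{1}{\left(1899 - 2359\right) + \left(2 - \sqrt{192 - 1314}\right)} = \frac{1}{-460 + \left(2 - \sqrt{-1122}\right)} = \frac{1}{-460 + \left(2 - i \sqrt{1122}\right)} = \frac{1}{-458 - i \sqrt{1122}}$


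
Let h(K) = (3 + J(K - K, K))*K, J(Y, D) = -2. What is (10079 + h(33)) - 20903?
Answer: -10791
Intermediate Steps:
h(K) = K (h(K) = (3 - 2)*K = 1*K = K)
(10079 + h(33)) - 20903 = (10079 + 33) - 20903 = 10112 - 20903 = -10791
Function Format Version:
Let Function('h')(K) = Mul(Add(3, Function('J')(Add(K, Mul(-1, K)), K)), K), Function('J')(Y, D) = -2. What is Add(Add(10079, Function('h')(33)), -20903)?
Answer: -10791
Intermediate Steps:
Function('h')(K) = K (Function('h')(K) = Mul(Add(3, -2), K) = Mul(1, K) = K)
Add(Add(10079, Function('h')(33)), -20903) = Add(Add(10079, 33), -20903) = Add(10112, -20903) = -10791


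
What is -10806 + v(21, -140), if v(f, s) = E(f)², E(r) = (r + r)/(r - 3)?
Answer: -97205/9 ≈ -10801.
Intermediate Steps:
E(r) = 2*r/(-3 + r) (E(r) = (2*r)/(-3 + r) = 2*r/(-3 + r))
v(f, s) = 4*f²/(-3 + f)² (v(f, s) = (2*f/(-3 + f))² = 4*f²/(-3 + f)²)
-10806 + v(21, -140) = -10806 + 4*21²/(-3 + 21)² = -10806 + 4*441/18² = -10806 + 4*441*(1/324) = -10806 + 49/9 = -97205/9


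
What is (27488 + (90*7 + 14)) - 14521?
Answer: 13611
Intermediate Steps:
(27488 + (90*7 + 14)) - 14521 = (27488 + (630 + 14)) - 14521 = (27488 + 644) - 14521 = 28132 - 14521 = 13611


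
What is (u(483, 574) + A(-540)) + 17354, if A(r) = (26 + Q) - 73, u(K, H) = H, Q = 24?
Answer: 17905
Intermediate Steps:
A(r) = -23 (A(r) = (26 + 24) - 73 = 50 - 73 = -23)
(u(483, 574) + A(-540)) + 17354 = (574 - 23) + 17354 = 551 + 17354 = 17905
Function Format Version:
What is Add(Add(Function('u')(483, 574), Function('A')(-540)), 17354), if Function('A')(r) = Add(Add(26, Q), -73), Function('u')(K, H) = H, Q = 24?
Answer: 17905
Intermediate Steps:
Function('A')(r) = -23 (Function('A')(r) = Add(Add(26, 24), -73) = Add(50, -73) = -23)
Add(Add(Function('u')(483, 574), Function('A')(-540)), 17354) = Add(Add(574, -23), 17354) = Add(551, 17354) = 17905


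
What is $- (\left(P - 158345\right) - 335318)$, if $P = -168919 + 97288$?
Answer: $565294$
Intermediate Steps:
$P = -71631$
$- (\left(P - 158345\right) - 335318) = - (\left(-71631 - 158345\right) - 335318) = - (-229976 - 335318) = \left(-1\right) \left(-565294\right) = 565294$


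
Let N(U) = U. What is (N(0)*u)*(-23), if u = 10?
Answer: 0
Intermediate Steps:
(N(0)*u)*(-23) = (0*10)*(-23) = 0*(-23) = 0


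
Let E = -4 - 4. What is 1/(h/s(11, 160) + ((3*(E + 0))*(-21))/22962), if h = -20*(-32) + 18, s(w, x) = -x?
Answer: -306160/1252363 ≈ -0.24447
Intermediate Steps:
E = -8
h = 658 (h = 640 + 18 = 658)
1/(h/s(11, 160) + ((3*(E + 0))*(-21))/22962) = 1/(658/((-1*160)) + ((3*(-8 + 0))*(-21))/22962) = 1/(658/(-160) + ((3*(-8))*(-21))*(1/22962)) = 1/(658*(-1/160) - 24*(-21)*(1/22962)) = 1/(-329/80 + 504*(1/22962)) = 1/(-329/80 + 84/3827) = 1/(-1252363/306160) = -306160/1252363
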